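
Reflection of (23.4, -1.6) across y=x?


Reflection over y=x: (x,y) -> (y,x)
(23.4, -1.6) -> (-1.6, 23.4)

(-1.6, 23.4)


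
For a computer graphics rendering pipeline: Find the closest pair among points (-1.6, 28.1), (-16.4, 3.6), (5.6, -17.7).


d(P0,P1) = 28.6232, d(P0,P2) = 46.3625, d(P1,P2) = 30.6217
Closest: P0 and P1

Closest pair: (-1.6, 28.1) and (-16.4, 3.6), distance = 28.6232


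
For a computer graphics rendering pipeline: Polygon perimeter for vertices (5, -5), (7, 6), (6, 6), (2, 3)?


Sides: (5, -5)->(7, 6): sqrt(125) = 11.18034, (7, 6)->(6, 6): sqrt(1) = 1, (6, 6)->(2, 3): sqrt(25) = 5, (2, 3)->(5, -5): sqrt(73) = 8.544004
Sum = 25.724344
Perimeter = 25.7243

25.7243


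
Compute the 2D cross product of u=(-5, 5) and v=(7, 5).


u x v = u_x*v_y - u_y*v_x = (-5)*5 - 5*7
= (-25) - 35 = -60

-60


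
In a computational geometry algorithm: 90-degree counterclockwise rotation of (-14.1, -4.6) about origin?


90° CCW: (x,y) -> (-y, x)
(-14.1,-4.6) -> (4.6, -14.1)

(4.6, -14.1)


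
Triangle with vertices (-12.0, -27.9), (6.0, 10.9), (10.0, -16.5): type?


Side lengths squared: AB^2=1829.44, BC^2=766.76, CA^2=613.96
Sorted: [613.96, 766.76, 1829.44]
By sides: Scalene, By angles: Obtuse

Scalene, Obtuse


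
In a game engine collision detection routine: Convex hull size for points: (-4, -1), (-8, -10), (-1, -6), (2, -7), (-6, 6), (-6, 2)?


Convex hull vertices (CCW): (-8, -10), (2, -7), (-6, 6)
Count = 3

3


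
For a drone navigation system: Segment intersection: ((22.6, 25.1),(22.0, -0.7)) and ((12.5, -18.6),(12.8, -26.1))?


Cross products: d1=88.86, d2=76.62, d3=-234.36, d4=-222.12
d1*d2 < 0 and d3*d4 < 0? no

No, they don't intersect


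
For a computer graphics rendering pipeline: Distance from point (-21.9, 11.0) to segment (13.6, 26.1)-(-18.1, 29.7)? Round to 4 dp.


Project P onto AB: t = 1 (clamped to [0,1])
Closest point on segment: (-18.1, 29.7)
Distance: 19.0822

19.0822


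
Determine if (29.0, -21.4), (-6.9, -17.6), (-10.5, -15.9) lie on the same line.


Cross product: ((-6.9)-29)*((-15.9)-(-21.4)) - ((-17.6)-(-21.4))*((-10.5)-29)
= -47.35

No, not collinear


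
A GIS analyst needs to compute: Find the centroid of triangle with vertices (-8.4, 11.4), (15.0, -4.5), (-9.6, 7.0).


Centroid = ((x_A+x_B+x_C)/3, (y_A+y_B+y_C)/3)
= (((-8.4)+15+(-9.6))/3, (11.4+(-4.5)+7)/3)
= (-1, 4.6333)

(-1, 4.6333)


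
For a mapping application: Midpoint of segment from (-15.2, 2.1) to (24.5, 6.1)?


M = (((-15.2)+24.5)/2, (2.1+6.1)/2)
= (4.65, 4.1)

(4.65, 4.1)


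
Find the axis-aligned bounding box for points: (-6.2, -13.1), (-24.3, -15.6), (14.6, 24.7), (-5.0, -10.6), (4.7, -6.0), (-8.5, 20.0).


x range: [-24.3, 14.6]
y range: [-15.6, 24.7]
Bounding box: (-24.3,-15.6) to (14.6,24.7)

(-24.3,-15.6) to (14.6,24.7)


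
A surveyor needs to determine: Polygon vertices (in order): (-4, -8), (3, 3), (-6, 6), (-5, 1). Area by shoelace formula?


Shoelace sum: ((-4)*3 - 3*(-8)) + (3*6 - (-6)*3) + ((-6)*1 - (-5)*6) + ((-5)*(-8) - (-4)*1)
= 116
Area = |116|/2 = 58

58


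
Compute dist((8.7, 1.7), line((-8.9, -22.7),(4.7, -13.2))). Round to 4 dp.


|cross product| = 164.64
|line direction| = sqrt(275.21) = 16.5895
Distance = 164.64/sqrt(275.21) = 9.9244

9.9244


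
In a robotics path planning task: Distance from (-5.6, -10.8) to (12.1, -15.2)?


dx=17.7, dy=-4.4
d^2 = 17.7^2 + (-4.4)^2 = 332.65
d = sqrt(332.65) = 18.2387

18.2387


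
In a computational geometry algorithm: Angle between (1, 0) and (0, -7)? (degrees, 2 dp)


u.v = 0, |u| = sqrt(1) = 1, |v| = sqrt(49) = 7
cos(theta) = u.v/(|u||v|) = 0/sqrt(49) = 0
theta = acos(0) = 90 degrees

90 degrees


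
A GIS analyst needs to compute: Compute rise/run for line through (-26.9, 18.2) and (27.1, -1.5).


slope = (y2-y1)/(x2-x1) = ((-1.5)-18.2)/(27.1-(-26.9)) = (-19.7)/54 = -0.3648

-0.3648


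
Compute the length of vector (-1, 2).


|u| = sqrt((-1)^2 + 2^2) = sqrt(5) = 2.2361

2.2361


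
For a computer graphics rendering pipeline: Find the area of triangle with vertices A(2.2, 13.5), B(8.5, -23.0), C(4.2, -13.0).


Area = |x_A(y_B-y_C) + x_B(y_C-y_A) + x_C(y_A-y_B)|/2
= |(-22) + (-225.25) + 153.3|/2
= 93.95/2 = 46.975

46.975


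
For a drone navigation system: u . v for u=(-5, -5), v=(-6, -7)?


u . v = u_x*v_x + u_y*v_y = (-5)*(-6) + (-5)*(-7)
= 30 + 35 = 65

65


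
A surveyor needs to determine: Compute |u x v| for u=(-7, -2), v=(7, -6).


|u x v| = |(-7)*(-6) - (-2)*7|
= |42 - (-14)| = 56

56


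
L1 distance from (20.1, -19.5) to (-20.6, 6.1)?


|20.1-(-20.6)| + |(-19.5)-6.1| = 40.7 + 25.6 = 66.3

66.3


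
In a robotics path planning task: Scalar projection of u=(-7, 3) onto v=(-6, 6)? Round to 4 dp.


u.v = 60, |v| = sqrt(72) = 8.4853
Scalar projection = u.v / |v| = 60 / sqrt(72) = 7.0711

7.0711


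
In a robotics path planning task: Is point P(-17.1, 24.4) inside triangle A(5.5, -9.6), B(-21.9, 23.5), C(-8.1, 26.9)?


Cross products: AB x AP = -183.54, BC x BP = -3.9, CA x CP = -362.5
All same sign? yes

Yes, inside


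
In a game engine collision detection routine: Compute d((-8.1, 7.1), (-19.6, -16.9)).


dx=-11.5, dy=-24
d^2 = (-11.5)^2 + (-24)^2 = 708.25
d = sqrt(708.25) = 26.613

26.613


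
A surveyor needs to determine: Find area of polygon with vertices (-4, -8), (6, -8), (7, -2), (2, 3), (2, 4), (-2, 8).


Shoelace sum: ((-4)*(-8) - 6*(-8)) + (6*(-2) - 7*(-8)) + (7*3 - 2*(-2)) + (2*4 - 2*3) + (2*8 - (-2)*4) + ((-2)*(-8) - (-4)*8)
= 223
Area = |223|/2 = 111.5

111.5


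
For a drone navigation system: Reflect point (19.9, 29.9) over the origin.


Reflection over origin: (x,y) -> (-x,-y)
(19.9, 29.9) -> (-19.9, -29.9)

(-19.9, -29.9)


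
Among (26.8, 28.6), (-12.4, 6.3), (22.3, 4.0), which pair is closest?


d(P0,P1) = 45.0991, d(P0,P2) = 25.0082, d(P1,P2) = 34.7761
Closest: P0 and P2

Closest pair: (26.8, 28.6) and (22.3, 4.0), distance = 25.0082


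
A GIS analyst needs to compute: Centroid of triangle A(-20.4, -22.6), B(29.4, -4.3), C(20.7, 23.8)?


Centroid = ((x_A+x_B+x_C)/3, (y_A+y_B+y_C)/3)
= (((-20.4)+29.4+20.7)/3, ((-22.6)+(-4.3)+23.8)/3)
= (9.9, -1.0333)

(9.9, -1.0333)


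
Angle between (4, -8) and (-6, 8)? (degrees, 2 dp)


u.v = -88, |u| = sqrt(80) = 8.9443, |v| = sqrt(100) = 10
cos(theta) = u.v/(|u||v|) = -88/sqrt(8000) = -0.98387
theta = acos(-0.98387) = 169.7 degrees

169.7 degrees


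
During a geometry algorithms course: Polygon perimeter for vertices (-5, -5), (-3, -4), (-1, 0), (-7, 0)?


Sides: (-5, -5)->(-3, -4): sqrt(5) = 2.236068, (-3, -4)->(-1, 0): sqrt(20) = 4.472136, (-1, 0)->(-7, 0): sqrt(36) = 6, (-7, 0)->(-5, -5): sqrt(29) = 5.385165
Sum = 18.093369
Perimeter = 18.0934

18.0934


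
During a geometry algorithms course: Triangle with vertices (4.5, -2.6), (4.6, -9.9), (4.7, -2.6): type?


Side lengths squared: AB^2=53.3, BC^2=53.3, CA^2=0.04
Sorted: [0.04, 53.3, 53.3]
By sides: Isosceles, By angles: Acute

Isosceles, Acute


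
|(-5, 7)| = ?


|u| = sqrt((-5)^2 + 7^2) = sqrt(74) = 8.6023

8.6023


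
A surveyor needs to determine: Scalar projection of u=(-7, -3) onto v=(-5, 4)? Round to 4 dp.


u.v = 23, |v| = sqrt(41) = 6.4031
Scalar projection = u.v / |v| = 23 / sqrt(41) = 3.592

3.592


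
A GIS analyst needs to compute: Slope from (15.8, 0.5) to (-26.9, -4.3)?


slope = (y2-y1)/(x2-x1) = ((-4.3)-0.5)/((-26.9)-15.8) = (-4.8)/(-42.7) = 0.1124

0.1124


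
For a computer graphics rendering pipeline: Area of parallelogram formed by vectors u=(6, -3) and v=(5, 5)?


|u x v| = |6*5 - (-3)*5|
= |30 - (-15)| = 45

45


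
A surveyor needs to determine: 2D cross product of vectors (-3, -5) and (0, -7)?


u x v = u_x*v_y - u_y*v_x = (-3)*(-7) - (-5)*0
= 21 - 0 = 21

21


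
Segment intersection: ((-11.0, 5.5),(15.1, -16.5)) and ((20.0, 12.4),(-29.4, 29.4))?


Cross products: d1=867.86, d2=1510.96, d3=862.09, d4=218.99
d1*d2 < 0 and d3*d4 < 0? no

No, they don't intersect


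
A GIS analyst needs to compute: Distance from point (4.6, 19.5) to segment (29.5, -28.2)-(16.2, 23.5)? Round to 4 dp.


Project P onto AB: t = 0.9816 (clamped to [0,1])
Closest point on segment: (16.4451, 22.5472)
Distance: 12.2308

12.2308


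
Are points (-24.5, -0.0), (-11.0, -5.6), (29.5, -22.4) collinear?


Cross product: ((-11)-(-24.5))*((-22.4)-0) - ((-5.6)-0)*(29.5-(-24.5))
= 0

Yes, collinear


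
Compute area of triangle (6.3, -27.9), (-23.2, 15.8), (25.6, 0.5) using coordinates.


Area = |x_A(y_B-y_C) + x_B(y_C-y_A) + x_C(y_A-y_B)|/2
= |96.39 + (-658.88) + (-1118.72)|/2
= 1681.21/2 = 840.605

840.605


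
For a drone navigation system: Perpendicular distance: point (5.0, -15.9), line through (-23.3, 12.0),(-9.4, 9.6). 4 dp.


|cross product| = 319.89
|line direction| = sqrt(198.97) = 14.1057
Distance = 319.89/sqrt(198.97) = 22.6781

22.6781


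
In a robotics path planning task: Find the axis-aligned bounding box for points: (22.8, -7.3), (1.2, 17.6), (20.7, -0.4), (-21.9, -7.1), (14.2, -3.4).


x range: [-21.9, 22.8]
y range: [-7.3, 17.6]
Bounding box: (-21.9,-7.3) to (22.8,17.6)

(-21.9,-7.3) to (22.8,17.6)


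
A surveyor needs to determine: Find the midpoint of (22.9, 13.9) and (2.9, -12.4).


M = ((22.9+2.9)/2, (13.9+(-12.4))/2)
= (12.9, 0.75)

(12.9, 0.75)


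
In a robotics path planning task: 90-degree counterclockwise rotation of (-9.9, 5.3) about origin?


90° CCW: (x,y) -> (-y, x)
(-9.9,5.3) -> (-5.3, -9.9)

(-5.3, -9.9)


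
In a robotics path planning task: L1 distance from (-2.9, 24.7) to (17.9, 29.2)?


|(-2.9)-17.9| + |24.7-29.2| = 20.8 + 4.5 = 25.3

25.3


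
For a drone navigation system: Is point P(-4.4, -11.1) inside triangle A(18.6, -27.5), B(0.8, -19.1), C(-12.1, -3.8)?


Cross products: AB x AP = -98.72, BC x BP = -23.64, CA x CP = -41.62
All same sign? yes

Yes, inside


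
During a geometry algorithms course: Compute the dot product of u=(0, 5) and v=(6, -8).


u . v = u_x*v_x + u_y*v_y = 0*6 + 5*(-8)
= 0 + (-40) = -40

-40


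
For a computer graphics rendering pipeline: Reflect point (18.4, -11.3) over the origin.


Reflection over origin: (x,y) -> (-x,-y)
(18.4, -11.3) -> (-18.4, 11.3)

(-18.4, 11.3)


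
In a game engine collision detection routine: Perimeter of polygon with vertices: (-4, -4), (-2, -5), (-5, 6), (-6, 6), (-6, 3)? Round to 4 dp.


Sides: (-4, -4)->(-2, -5): sqrt(5) = 2.236068, (-2, -5)->(-5, 6): sqrt(130) = 11.401754, (-5, 6)->(-6, 6): sqrt(1) = 1, (-6, 6)->(-6, 3): sqrt(9) = 3, (-6, 3)->(-4, -4): sqrt(53) = 7.28011
Sum = 24.917932
Perimeter = 24.9179

24.9179


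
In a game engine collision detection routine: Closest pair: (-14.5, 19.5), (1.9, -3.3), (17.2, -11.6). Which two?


d(P0,P1) = 28.0856, d(P0,P2) = 44.4083, d(P1,P2) = 17.4063
Closest: P1 and P2

Closest pair: (1.9, -3.3) and (17.2, -11.6), distance = 17.4063


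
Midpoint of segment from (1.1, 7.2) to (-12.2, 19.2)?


M = ((1.1+(-12.2))/2, (7.2+19.2)/2)
= (-5.55, 13.2)

(-5.55, 13.2)


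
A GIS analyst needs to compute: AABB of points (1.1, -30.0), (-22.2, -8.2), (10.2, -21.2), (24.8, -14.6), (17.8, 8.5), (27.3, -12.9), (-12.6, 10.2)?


x range: [-22.2, 27.3]
y range: [-30, 10.2]
Bounding box: (-22.2,-30) to (27.3,10.2)

(-22.2,-30) to (27.3,10.2)


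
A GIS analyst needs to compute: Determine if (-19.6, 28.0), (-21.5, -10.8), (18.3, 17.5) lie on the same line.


Cross product: ((-21.5)-(-19.6))*(17.5-28) - ((-10.8)-28)*(18.3-(-19.6))
= 1490.47

No, not collinear


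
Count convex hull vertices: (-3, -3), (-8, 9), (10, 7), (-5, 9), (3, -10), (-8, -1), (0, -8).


Convex hull vertices (CCW): (-8, -1), (0, -8), (3, -10), (10, 7), (-5, 9), (-8, 9)
Count = 6

6


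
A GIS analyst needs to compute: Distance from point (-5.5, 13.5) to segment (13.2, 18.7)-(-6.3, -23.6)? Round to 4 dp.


Project P onto AB: t = 0.2695 (clamped to [0,1])
Closest point on segment: (7.9455, 7.3017)
Distance: 14.8054

14.8054


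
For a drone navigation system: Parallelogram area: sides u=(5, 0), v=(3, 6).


|u x v| = |5*6 - 0*3|
= |30 - 0| = 30

30


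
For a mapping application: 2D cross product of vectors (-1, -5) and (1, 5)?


u x v = u_x*v_y - u_y*v_x = (-1)*5 - (-5)*1
= (-5) - (-5) = 0

0


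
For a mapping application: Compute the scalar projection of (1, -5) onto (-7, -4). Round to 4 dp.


u.v = 13, |v| = sqrt(65) = 8.0623
Scalar projection = u.v / |v| = 13 / sqrt(65) = 1.6125

1.6125


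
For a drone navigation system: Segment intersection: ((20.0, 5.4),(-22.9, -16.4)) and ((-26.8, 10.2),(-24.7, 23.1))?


Cross products: d1=-613.8, d2=-106.17, d3=-1226.16, d4=-1733.79
d1*d2 < 0 and d3*d4 < 0? no

No, they don't intersect


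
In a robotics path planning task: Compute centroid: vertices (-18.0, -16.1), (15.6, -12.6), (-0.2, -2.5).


Centroid = ((x_A+x_B+x_C)/3, (y_A+y_B+y_C)/3)
= (((-18)+15.6+(-0.2))/3, ((-16.1)+(-12.6)+(-2.5))/3)
= (-0.8667, -10.4)

(-0.8667, -10.4)


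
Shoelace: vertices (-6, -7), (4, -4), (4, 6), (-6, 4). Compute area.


Shoelace sum: ((-6)*(-4) - 4*(-7)) + (4*6 - 4*(-4)) + (4*4 - (-6)*6) + ((-6)*(-7) - (-6)*4)
= 210
Area = |210|/2 = 105

105


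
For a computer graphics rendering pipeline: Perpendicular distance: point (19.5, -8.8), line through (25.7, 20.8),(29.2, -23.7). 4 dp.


|cross product| = 379.5
|line direction| = sqrt(1992.5) = 44.6374
Distance = 379.5/sqrt(1992.5) = 8.5018

8.5018


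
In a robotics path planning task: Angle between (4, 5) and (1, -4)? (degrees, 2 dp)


u.v = -16, |u| = sqrt(41) = 6.4031, |v| = sqrt(17) = 4.1231
cos(theta) = u.v/(|u||v|) = -16/sqrt(697) = -0.606043
theta = acos(-0.606043) = 127.3 degrees

127.3 degrees


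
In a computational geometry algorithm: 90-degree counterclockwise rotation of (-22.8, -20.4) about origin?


90° CCW: (x,y) -> (-y, x)
(-22.8,-20.4) -> (20.4, -22.8)

(20.4, -22.8)


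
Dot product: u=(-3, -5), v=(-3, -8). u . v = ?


u . v = u_x*v_x + u_y*v_y = (-3)*(-3) + (-5)*(-8)
= 9 + 40 = 49

49


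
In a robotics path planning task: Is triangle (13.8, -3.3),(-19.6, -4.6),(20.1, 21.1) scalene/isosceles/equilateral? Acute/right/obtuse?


Side lengths squared: AB^2=1117.25, BC^2=2236.58, CA^2=635.05
Sorted: [635.05, 1117.25, 2236.58]
By sides: Scalene, By angles: Obtuse

Scalene, Obtuse


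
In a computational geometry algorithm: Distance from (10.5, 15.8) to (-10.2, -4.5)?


dx=-20.7, dy=-20.3
d^2 = (-20.7)^2 + (-20.3)^2 = 840.58
d = sqrt(840.58) = 28.9928

28.9928


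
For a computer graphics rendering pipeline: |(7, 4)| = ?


|u| = sqrt(7^2 + 4^2) = sqrt(65) = 8.0623

8.0623


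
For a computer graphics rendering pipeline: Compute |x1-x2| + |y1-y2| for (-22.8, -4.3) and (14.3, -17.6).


|(-22.8)-14.3| + |(-4.3)-(-17.6)| = 37.1 + 13.3 = 50.4

50.4


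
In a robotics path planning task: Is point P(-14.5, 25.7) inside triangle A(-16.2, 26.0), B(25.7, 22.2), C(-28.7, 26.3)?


Cross products: AB x AP = -6.11, BC x BP = -25.58, CA x CP = -3.24
All same sign? yes

Yes, inside


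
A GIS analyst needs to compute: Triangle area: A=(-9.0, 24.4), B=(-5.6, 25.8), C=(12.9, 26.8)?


Area = |x_A(y_B-y_C) + x_B(y_C-y_A) + x_C(y_A-y_B)|/2
= |9 + (-13.44) + (-18.06)|/2
= 22.5/2 = 11.25

11.25


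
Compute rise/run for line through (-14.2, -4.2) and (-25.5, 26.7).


slope = (y2-y1)/(x2-x1) = (26.7-(-4.2))/((-25.5)-(-14.2)) = 30.9/(-11.3) = -2.7345

-2.7345


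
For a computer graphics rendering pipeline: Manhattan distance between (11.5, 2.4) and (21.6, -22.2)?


|11.5-21.6| + |2.4-(-22.2)| = 10.1 + 24.6 = 34.7

34.7


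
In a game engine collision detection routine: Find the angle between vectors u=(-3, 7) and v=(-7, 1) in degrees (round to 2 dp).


u.v = 28, |u| = sqrt(58) = 7.6158, |v| = sqrt(50) = 7.0711
cos(theta) = u.v/(|u||v|) = 28/sqrt(2900) = 0.519947
theta = acos(0.519947) = 58.67 degrees

58.67 degrees


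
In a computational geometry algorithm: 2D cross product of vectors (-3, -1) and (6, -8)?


u x v = u_x*v_y - u_y*v_x = (-3)*(-8) - (-1)*6
= 24 - (-6) = 30

30


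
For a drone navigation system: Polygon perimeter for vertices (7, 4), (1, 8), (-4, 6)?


Sides: (7, 4)->(1, 8): sqrt(52) = 7.211103, (1, 8)->(-4, 6): sqrt(29) = 5.385165, (-4, 6)->(7, 4): sqrt(125) = 11.18034
Sum = 23.776608
Perimeter = 23.7766

23.7766


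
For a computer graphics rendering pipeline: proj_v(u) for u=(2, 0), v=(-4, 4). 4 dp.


u.v = -8, |v| = sqrt(32) = 5.6569
Scalar projection = u.v / |v| = -8 / sqrt(32) = -1.4142

-1.4142


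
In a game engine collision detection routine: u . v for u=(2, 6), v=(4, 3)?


u . v = u_x*v_x + u_y*v_y = 2*4 + 6*3
= 8 + 18 = 26

26


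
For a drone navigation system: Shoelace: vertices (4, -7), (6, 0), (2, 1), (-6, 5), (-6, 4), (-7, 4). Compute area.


Shoelace sum: (4*0 - 6*(-7)) + (6*1 - 2*0) + (2*5 - (-6)*1) + ((-6)*4 - (-6)*5) + ((-6)*4 - (-7)*4) + ((-7)*(-7) - 4*4)
= 107
Area = |107|/2 = 53.5

53.5


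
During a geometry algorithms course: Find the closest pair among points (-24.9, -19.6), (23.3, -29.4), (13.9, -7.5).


d(P0,P1) = 49.1862, d(P0,P2) = 40.643, d(P1,P2) = 23.8321
Closest: P1 and P2

Closest pair: (23.3, -29.4) and (13.9, -7.5), distance = 23.8321


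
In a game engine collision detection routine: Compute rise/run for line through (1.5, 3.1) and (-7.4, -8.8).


slope = (y2-y1)/(x2-x1) = ((-8.8)-3.1)/((-7.4)-1.5) = (-11.9)/(-8.9) = 1.3371

1.3371


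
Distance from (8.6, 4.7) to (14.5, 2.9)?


dx=5.9, dy=-1.8
d^2 = 5.9^2 + (-1.8)^2 = 38.05
d = sqrt(38.05) = 6.1685

6.1685


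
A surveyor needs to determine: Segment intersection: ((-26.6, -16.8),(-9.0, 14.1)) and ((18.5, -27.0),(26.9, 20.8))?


Cross products: d1=2241.46, d2=1659.74, d3=-1573.11, d4=-991.39
d1*d2 < 0 and d3*d4 < 0? no

No, they don't intersect


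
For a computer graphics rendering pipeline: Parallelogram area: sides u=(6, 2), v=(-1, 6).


|u x v| = |6*6 - 2*(-1)|
= |36 - (-2)| = 38

38


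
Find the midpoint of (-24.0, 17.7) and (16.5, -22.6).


M = (((-24)+16.5)/2, (17.7+(-22.6))/2)
= (-3.75, -2.45)

(-3.75, -2.45)


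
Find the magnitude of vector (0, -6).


|u| = sqrt(0^2 + (-6)^2) = sqrt(36) = 6

6


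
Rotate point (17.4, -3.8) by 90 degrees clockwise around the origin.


90° CW: (x,y) -> (y, -x)
(17.4,-3.8) -> (-3.8, -17.4)

(-3.8, -17.4)


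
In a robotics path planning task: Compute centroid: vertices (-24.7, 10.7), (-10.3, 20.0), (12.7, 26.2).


Centroid = ((x_A+x_B+x_C)/3, (y_A+y_B+y_C)/3)
= (((-24.7)+(-10.3)+12.7)/3, (10.7+20+26.2)/3)
= (-7.4333, 18.9667)

(-7.4333, 18.9667)


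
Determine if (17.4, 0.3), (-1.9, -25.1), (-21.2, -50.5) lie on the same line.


Cross product: ((-1.9)-17.4)*((-50.5)-0.3) - ((-25.1)-0.3)*((-21.2)-17.4)
= 0

Yes, collinear


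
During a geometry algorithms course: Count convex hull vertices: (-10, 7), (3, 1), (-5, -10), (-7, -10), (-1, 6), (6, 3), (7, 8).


Convex hull vertices (CCW): (-10, 7), (-7, -10), (-5, -10), (6, 3), (7, 8)
Count = 5

5


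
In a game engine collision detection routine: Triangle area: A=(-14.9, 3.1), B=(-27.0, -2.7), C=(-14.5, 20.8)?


Area = |x_A(y_B-y_C) + x_B(y_C-y_A) + x_C(y_A-y_B)|/2
= |350.15 + (-477.9) + (-84.1)|/2
= 211.85/2 = 105.925

105.925


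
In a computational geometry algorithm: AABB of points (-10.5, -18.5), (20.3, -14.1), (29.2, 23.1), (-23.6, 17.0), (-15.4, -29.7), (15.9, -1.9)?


x range: [-23.6, 29.2]
y range: [-29.7, 23.1]
Bounding box: (-23.6,-29.7) to (29.2,23.1)

(-23.6,-29.7) to (29.2,23.1)


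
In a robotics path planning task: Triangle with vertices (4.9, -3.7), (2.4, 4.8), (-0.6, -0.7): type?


Side lengths squared: AB^2=78.5, BC^2=39.25, CA^2=39.25
Sorted: [39.25, 39.25, 78.5]
By sides: Isosceles, By angles: Right

Isosceles, Right


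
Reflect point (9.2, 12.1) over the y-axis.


Reflection over y-axis: (x,y) -> (-x,y)
(9.2, 12.1) -> (-9.2, 12.1)

(-9.2, 12.1)


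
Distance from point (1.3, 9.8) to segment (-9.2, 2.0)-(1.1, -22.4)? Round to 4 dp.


Project P onto AB: t = 0 (clamped to [0,1])
Closest point on segment: (-9.2, 2)
Distance: 13.0801

13.0801


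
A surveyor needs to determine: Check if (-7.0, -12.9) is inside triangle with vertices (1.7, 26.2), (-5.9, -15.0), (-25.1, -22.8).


Cross products: AB x AP = -61.28, BC x BP = -48.9, CA x CP = -621.58
All same sign? yes

Yes, inside


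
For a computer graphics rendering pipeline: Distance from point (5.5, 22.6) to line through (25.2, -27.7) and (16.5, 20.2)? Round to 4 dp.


|cross product| = 506.02
|line direction| = sqrt(2370.1) = 48.6837
Distance = 506.02/sqrt(2370.1) = 10.394

10.394


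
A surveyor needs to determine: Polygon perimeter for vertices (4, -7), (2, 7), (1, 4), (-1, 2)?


Sides: (4, -7)->(2, 7): sqrt(200) = 14.142136, (2, 7)->(1, 4): sqrt(10) = 3.162278, (1, 4)->(-1, 2): sqrt(8) = 2.828427, (-1, 2)->(4, -7): sqrt(106) = 10.29563
Sum = 30.428471
Perimeter = 30.4285

30.4285


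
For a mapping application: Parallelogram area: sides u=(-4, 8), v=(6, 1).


|u x v| = |(-4)*1 - 8*6|
= |(-4) - 48| = 52

52


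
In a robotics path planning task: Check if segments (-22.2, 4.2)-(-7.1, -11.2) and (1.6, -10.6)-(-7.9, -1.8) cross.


Cross products: d1=68.84, d2=82.26, d3=143.04, d4=129.62
d1*d2 < 0 and d3*d4 < 0? no

No, they don't intersect


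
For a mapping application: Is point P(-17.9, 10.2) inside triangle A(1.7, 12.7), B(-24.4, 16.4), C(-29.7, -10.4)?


Cross products: AB x AP = 137.77, BC x BP = 207.06, CA x CP = 374.26
All same sign? yes

Yes, inside


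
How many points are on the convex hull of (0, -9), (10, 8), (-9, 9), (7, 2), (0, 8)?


Convex hull vertices (CCW): (-9, 9), (0, -9), (7, 2), (10, 8)
Count = 4

4


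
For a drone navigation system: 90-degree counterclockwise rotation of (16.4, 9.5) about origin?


90° CCW: (x,y) -> (-y, x)
(16.4,9.5) -> (-9.5, 16.4)

(-9.5, 16.4)


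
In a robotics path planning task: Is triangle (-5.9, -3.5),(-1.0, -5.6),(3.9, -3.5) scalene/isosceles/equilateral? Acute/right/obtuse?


Side lengths squared: AB^2=28.42, BC^2=28.42, CA^2=96.04
Sorted: [28.42, 28.42, 96.04]
By sides: Isosceles, By angles: Obtuse

Isosceles, Obtuse


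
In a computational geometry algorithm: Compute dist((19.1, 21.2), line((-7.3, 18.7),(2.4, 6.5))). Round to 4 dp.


|cross product| = 346.33
|line direction| = sqrt(242.93) = 15.5862
Distance = 346.33/sqrt(242.93) = 22.2203

22.2203


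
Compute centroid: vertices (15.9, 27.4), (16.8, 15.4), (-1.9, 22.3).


Centroid = ((x_A+x_B+x_C)/3, (y_A+y_B+y_C)/3)
= ((15.9+16.8+(-1.9))/3, (27.4+15.4+22.3)/3)
= (10.2667, 21.7)

(10.2667, 21.7)


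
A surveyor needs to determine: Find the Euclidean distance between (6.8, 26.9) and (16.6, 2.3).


dx=9.8, dy=-24.6
d^2 = 9.8^2 + (-24.6)^2 = 701.2
d = sqrt(701.2) = 26.4802

26.4802


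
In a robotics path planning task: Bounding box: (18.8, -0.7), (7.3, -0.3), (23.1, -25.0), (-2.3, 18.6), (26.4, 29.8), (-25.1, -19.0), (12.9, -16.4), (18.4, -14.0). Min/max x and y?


x range: [-25.1, 26.4]
y range: [-25, 29.8]
Bounding box: (-25.1,-25) to (26.4,29.8)

(-25.1,-25) to (26.4,29.8)


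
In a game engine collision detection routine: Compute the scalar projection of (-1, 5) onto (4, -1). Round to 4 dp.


u.v = -9, |v| = sqrt(17) = 4.1231
Scalar projection = u.v / |v| = -9 / sqrt(17) = -2.1828

-2.1828


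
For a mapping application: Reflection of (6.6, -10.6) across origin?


Reflection over origin: (x,y) -> (-x,-y)
(6.6, -10.6) -> (-6.6, 10.6)

(-6.6, 10.6)


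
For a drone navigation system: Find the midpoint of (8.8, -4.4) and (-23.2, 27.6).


M = ((8.8+(-23.2))/2, ((-4.4)+27.6)/2)
= (-7.2, 11.6)

(-7.2, 11.6)


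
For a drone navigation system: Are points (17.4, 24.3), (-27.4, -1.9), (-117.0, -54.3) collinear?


Cross product: ((-27.4)-17.4)*((-54.3)-24.3) - ((-1.9)-24.3)*((-117)-17.4)
= 0

Yes, collinear


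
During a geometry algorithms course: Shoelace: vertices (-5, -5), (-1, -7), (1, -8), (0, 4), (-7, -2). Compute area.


Shoelace sum: ((-5)*(-7) - (-1)*(-5)) + ((-1)*(-8) - 1*(-7)) + (1*4 - 0*(-8)) + (0*(-2) - (-7)*4) + ((-7)*(-5) - (-5)*(-2))
= 102
Area = |102|/2 = 51

51


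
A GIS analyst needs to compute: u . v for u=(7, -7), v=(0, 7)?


u . v = u_x*v_x + u_y*v_y = 7*0 + (-7)*7
= 0 + (-49) = -49

-49


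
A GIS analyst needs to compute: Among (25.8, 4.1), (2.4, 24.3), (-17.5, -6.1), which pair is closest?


d(P0,P1) = 30.9128, d(P0,P2) = 44.4852, d(P1,P2) = 36.3341
Closest: P0 and P1

Closest pair: (25.8, 4.1) and (2.4, 24.3), distance = 30.9128


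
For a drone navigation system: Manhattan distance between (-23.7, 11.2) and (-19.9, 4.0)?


|(-23.7)-(-19.9)| + |11.2-4| = 3.8 + 7.2 = 11

11


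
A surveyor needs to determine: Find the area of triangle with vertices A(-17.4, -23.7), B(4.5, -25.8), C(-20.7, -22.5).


Area = |x_A(y_B-y_C) + x_B(y_C-y_A) + x_C(y_A-y_B)|/2
= |57.42 + 5.4 + (-43.47)|/2
= 19.35/2 = 9.675

9.675


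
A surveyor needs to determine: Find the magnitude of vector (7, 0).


|u| = sqrt(7^2 + 0^2) = sqrt(49) = 7

7


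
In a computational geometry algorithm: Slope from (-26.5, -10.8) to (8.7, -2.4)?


slope = (y2-y1)/(x2-x1) = ((-2.4)-(-10.8))/(8.7-(-26.5)) = 8.4/35.2 = 0.2386

0.2386


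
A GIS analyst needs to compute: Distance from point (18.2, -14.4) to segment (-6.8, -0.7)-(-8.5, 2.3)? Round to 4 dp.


Project P onto AB: t = 0 (clamped to [0,1])
Closest point on segment: (-6.8, -0.7)
Distance: 28.5077

28.5077


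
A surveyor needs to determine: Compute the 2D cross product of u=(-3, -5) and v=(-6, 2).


u x v = u_x*v_y - u_y*v_x = (-3)*2 - (-5)*(-6)
= (-6) - 30 = -36

-36


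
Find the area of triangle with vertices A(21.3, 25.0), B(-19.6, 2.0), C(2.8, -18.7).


Area = |x_A(y_B-y_C) + x_B(y_C-y_A) + x_C(y_A-y_B)|/2
= |440.91 + 856.52 + 64.4|/2
= 1361.83/2 = 680.915

680.915


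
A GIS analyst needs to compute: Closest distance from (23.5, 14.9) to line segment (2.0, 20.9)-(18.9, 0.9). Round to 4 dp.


Project P onto AB: t = 0.705 (clamped to [0,1])
Closest point on segment: (13.9144, 6.8001)
Distance: 12.5496

12.5496


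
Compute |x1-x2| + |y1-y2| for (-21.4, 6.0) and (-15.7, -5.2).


|(-21.4)-(-15.7)| + |6-(-5.2)| = 5.7 + 11.2 = 16.9

16.9


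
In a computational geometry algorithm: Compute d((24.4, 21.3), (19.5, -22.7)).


dx=-4.9, dy=-44
d^2 = (-4.9)^2 + (-44)^2 = 1960.01
d = sqrt(1960.01) = 44.272

44.272


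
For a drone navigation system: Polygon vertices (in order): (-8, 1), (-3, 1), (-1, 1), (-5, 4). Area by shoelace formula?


Shoelace sum: ((-8)*1 - (-3)*1) + ((-3)*1 - (-1)*1) + ((-1)*4 - (-5)*1) + ((-5)*1 - (-8)*4)
= 21
Area = |21|/2 = 10.5

10.5


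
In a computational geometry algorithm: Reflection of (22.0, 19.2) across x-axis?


Reflection over x-axis: (x,y) -> (x,-y)
(22, 19.2) -> (22, -19.2)

(22, -19.2)


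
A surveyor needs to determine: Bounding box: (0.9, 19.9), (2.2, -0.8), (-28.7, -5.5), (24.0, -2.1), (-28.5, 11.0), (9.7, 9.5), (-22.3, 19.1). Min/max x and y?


x range: [-28.7, 24]
y range: [-5.5, 19.9]
Bounding box: (-28.7,-5.5) to (24,19.9)

(-28.7,-5.5) to (24,19.9)


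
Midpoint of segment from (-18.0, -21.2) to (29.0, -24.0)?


M = (((-18)+29)/2, ((-21.2)+(-24))/2)
= (5.5, -22.6)

(5.5, -22.6)


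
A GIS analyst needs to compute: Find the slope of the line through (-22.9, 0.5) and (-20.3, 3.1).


slope = (y2-y1)/(x2-x1) = (3.1-0.5)/((-20.3)-(-22.9)) = 2.6/2.6 = 1

1


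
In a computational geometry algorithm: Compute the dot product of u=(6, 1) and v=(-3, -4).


u . v = u_x*v_x + u_y*v_y = 6*(-3) + 1*(-4)
= (-18) + (-4) = -22

-22


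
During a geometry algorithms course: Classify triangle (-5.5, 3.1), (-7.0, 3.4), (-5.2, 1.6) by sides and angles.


Side lengths squared: AB^2=2.34, BC^2=6.48, CA^2=2.34
Sorted: [2.34, 2.34, 6.48]
By sides: Isosceles, By angles: Obtuse

Isosceles, Obtuse


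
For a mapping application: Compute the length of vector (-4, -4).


|u| = sqrt((-4)^2 + (-4)^2) = sqrt(32) = 5.6569

5.6569


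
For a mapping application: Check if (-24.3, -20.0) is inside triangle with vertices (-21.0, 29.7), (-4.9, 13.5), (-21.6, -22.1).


Cross products: AB x AP = -853.63, BC x BP = -131.19, CA x CP = 141.12
All same sign? no

No, outside


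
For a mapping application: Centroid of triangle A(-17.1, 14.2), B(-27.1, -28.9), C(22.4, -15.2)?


Centroid = ((x_A+x_B+x_C)/3, (y_A+y_B+y_C)/3)
= (((-17.1)+(-27.1)+22.4)/3, (14.2+(-28.9)+(-15.2))/3)
= (-7.2667, -9.9667)

(-7.2667, -9.9667)


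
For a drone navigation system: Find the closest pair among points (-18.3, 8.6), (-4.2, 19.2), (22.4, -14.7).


d(P0,P1) = 17.64, d(P0,P2) = 46.8975, d(P1,P2) = 43.0903
Closest: P0 and P1

Closest pair: (-18.3, 8.6) and (-4.2, 19.2), distance = 17.64


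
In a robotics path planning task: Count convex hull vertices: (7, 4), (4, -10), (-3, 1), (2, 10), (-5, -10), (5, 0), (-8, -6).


Convex hull vertices (CCW): (-8, -6), (-5, -10), (4, -10), (7, 4), (2, 10)
Count = 5

5


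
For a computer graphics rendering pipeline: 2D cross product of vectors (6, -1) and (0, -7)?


u x v = u_x*v_y - u_y*v_x = 6*(-7) - (-1)*0
= (-42) - 0 = -42

-42


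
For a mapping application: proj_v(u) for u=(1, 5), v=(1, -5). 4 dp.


u.v = -24, |v| = sqrt(26) = 5.099
Scalar projection = u.v / |v| = -24 / sqrt(26) = -4.7068

-4.7068


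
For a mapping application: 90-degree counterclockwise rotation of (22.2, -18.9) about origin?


90° CCW: (x,y) -> (-y, x)
(22.2,-18.9) -> (18.9, 22.2)

(18.9, 22.2)


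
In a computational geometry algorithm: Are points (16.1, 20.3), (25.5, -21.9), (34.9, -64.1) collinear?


Cross product: (25.5-16.1)*((-64.1)-20.3) - ((-21.9)-20.3)*(34.9-16.1)
= 0

Yes, collinear


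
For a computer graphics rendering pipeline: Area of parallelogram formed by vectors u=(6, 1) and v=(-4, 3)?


|u x v| = |6*3 - 1*(-4)|
= |18 - (-4)| = 22

22


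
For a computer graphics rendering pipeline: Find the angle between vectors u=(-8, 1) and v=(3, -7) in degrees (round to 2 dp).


u.v = -31, |u| = sqrt(65) = 8.0623, |v| = sqrt(58) = 7.6158
cos(theta) = u.v/(|u||v|) = -31/sqrt(3770) = -0.504883
theta = acos(-0.504883) = 120.32 degrees

120.32 degrees


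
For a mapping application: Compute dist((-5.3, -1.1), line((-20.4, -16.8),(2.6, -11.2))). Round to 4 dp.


|cross product| = 276.54
|line direction| = sqrt(560.36) = 23.6719
Distance = 276.54/sqrt(560.36) = 11.6822

11.6822


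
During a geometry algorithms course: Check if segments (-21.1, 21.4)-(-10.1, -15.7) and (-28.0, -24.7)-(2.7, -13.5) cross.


Cross products: d1=1337.99, d2=75.82, d3=-763.09, d4=499.08
d1*d2 < 0 and d3*d4 < 0? no

No, they don't intersect


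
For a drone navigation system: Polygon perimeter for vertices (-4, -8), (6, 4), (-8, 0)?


Sides: (-4, -8)->(6, 4): sqrt(244) = 15.620499, (6, 4)->(-8, 0): sqrt(212) = 14.56022, (-8, 0)->(-4, -8): sqrt(80) = 8.944272
Sum = 39.124991
Perimeter = 39.125

39.125


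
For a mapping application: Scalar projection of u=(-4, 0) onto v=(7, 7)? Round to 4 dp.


u.v = -28, |v| = sqrt(98) = 9.8995
Scalar projection = u.v / |v| = -28 / sqrt(98) = -2.8284

-2.8284


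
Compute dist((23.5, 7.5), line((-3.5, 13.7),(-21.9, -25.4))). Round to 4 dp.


|cross product| = 1169.78
|line direction| = sqrt(1867.37) = 43.2131
Distance = 1169.78/sqrt(1867.37) = 27.07

27.07


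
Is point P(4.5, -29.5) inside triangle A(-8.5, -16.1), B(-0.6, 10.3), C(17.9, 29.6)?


Cross products: AB x AP = -449.06, BC x BP = -834.73, CA x CP = 947.86
All same sign? no

No, outside


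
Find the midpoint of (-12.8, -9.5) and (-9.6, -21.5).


M = (((-12.8)+(-9.6))/2, ((-9.5)+(-21.5))/2)
= (-11.2, -15.5)

(-11.2, -15.5)


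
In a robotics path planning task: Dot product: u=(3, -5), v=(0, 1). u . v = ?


u . v = u_x*v_x + u_y*v_y = 3*0 + (-5)*1
= 0 + (-5) = -5

-5


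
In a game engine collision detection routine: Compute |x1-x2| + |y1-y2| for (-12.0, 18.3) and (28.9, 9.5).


|(-12)-28.9| + |18.3-9.5| = 40.9 + 8.8 = 49.7

49.7


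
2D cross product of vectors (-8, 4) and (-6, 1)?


u x v = u_x*v_y - u_y*v_x = (-8)*1 - 4*(-6)
= (-8) - (-24) = 16

16


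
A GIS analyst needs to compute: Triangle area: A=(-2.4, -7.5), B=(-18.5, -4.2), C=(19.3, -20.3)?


Area = |x_A(y_B-y_C) + x_B(y_C-y_A) + x_C(y_A-y_B)|/2
= |(-38.64) + 236.8 + (-63.69)|/2
= 134.47/2 = 67.235

67.235


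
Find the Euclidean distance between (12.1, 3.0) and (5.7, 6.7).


dx=-6.4, dy=3.7
d^2 = (-6.4)^2 + 3.7^2 = 54.65
d = sqrt(54.65) = 7.3926

7.3926


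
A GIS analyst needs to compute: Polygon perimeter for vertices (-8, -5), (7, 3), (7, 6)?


Sides: (-8, -5)->(7, 3): sqrt(289) = 17, (7, 3)->(7, 6): sqrt(9) = 3, (7, 6)->(-8, -5): sqrt(346) = 18.601075
Sum = 38.601075
Perimeter = 38.6011

38.6011


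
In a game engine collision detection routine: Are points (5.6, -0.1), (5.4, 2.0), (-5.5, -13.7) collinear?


Cross product: (5.4-5.6)*((-13.7)-(-0.1)) - (2-(-0.1))*((-5.5)-5.6)
= 26.03

No, not collinear


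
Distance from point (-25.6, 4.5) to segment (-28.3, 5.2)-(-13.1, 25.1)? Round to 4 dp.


Project P onto AB: t = 0.0432 (clamped to [0,1])
Closest point on segment: (-27.6428, 6.0604)
Distance: 2.5706

2.5706


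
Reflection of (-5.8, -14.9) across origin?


Reflection over origin: (x,y) -> (-x,-y)
(-5.8, -14.9) -> (5.8, 14.9)

(5.8, 14.9)


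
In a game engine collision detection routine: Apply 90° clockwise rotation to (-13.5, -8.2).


90° CW: (x,y) -> (y, -x)
(-13.5,-8.2) -> (-8.2, 13.5)

(-8.2, 13.5)


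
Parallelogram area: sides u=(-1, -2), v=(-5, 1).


|u x v| = |(-1)*1 - (-2)*(-5)|
= |(-1) - 10| = 11

11


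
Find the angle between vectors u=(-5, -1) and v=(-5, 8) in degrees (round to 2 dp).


u.v = 17, |u| = sqrt(26) = 5.099, |v| = sqrt(89) = 9.434
cos(theta) = u.v/(|u||v|) = 17/sqrt(2314) = 0.353401
theta = acos(0.353401) = 69.3 degrees

69.3 degrees


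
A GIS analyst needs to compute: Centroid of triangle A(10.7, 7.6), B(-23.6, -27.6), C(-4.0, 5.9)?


Centroid = ((x_A+x_B+x_C)/3, (y_A+y_B+y_C)/3)
= ((10.7+(-23.6)+(-4))/3, (7.6+(-27.6)+5.9)/3)
= (-5.6333, -4.7)

(-5.6333, -4.7)


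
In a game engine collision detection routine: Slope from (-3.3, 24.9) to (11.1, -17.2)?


slope = (y2-y1)/(x2-x1) = ((-17.2)-24.9)/(11.1-(-3.3)) = (-42.1)/14.4 = -2.9236

-2.9236


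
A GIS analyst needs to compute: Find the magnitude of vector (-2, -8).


|u| = sqrt((-2)^2 + (-8)^2) = sqrt(68) = 8.2462

8.2462


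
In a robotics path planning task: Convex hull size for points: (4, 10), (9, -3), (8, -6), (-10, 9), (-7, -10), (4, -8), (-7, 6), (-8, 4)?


Convex hull vertices (CCW): (-10, 9), (-7, -10), (4, -8), (8, -6), (9, -3), (4, 10)
Count = 6

6


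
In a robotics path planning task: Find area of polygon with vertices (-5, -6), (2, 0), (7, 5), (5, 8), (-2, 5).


Shoelace sum: ((-5)*0 - 2*(-6)) + (2*5 - 7*0) + (7*8 - 5*5) + (5*5 - (-2)*8) + ((-2)*(-6) - (-5)*5)
= 131
Area = |131|/2 = 65.5

65.5


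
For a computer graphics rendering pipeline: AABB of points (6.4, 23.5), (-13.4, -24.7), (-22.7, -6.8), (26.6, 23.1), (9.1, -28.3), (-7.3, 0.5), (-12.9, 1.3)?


x range: [-22.7, 26.6]
y range: [-28.3, 23.5]
Bounding box: (-22.7,-28.3) to (26.6,23.5)

(-22.7,-28.3) to (26.6,23.5)


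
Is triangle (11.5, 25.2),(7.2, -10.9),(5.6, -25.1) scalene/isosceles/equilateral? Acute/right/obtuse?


Side lengths squared: AB^2=1321.7, BC^2=204.2, CA^2=2564.9
Sorted: [204.2, 1321.7, 2564.9]
By sides: Scalene, By angles: Obtuse

Scalene, Obtuse


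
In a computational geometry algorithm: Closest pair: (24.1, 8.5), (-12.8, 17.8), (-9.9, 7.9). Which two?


d(P0,P1) = 38.0539, d(P0,P2) = 34.0053, d(P1,P2) = 10.316
Closest: P1 and P2

Closest pair: (-12.8, 17.8) and (-9.9, 7.9), distance = 10.316


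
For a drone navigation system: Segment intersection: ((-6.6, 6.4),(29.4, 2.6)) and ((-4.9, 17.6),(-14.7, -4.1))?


Cross products: d1=72.87, d2=891.31, d3=409.66, d4=-408.78
d1*d2 < 0 and d3*d4 < 0? no

No, they don't intersect


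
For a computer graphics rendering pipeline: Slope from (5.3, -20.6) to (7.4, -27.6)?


slope = (y2-y1)/(x2-x1) = ((-27.6)-(-20.6))/(7.4-5.3) = (-7)/2.1 = -3.3333

-3.3333


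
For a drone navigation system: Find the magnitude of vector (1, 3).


|u| = sqrt(1^2 + 3^2) = sqrt(10) = 3.1623

3.1623


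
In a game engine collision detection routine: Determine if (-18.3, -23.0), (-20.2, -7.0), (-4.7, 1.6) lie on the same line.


Cross product: ((-20.2)-(-18.3))*(1.6-(-23)) - ((-7)-(-23))*((-4.7)-(-18.3))
= -264.34

No, not collinear


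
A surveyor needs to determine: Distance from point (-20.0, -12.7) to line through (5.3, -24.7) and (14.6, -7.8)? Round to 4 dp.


|cross product| = 539.17
|line direction| = sqrt(372.1) = 19.2899
Distance = 539.17/sqrt(372.1) = 27.9509

27.9509


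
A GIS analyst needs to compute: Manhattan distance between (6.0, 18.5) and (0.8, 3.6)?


|6-0.8| + |18.5-3.6| = 5.2 + 14.9 = 20.1

20.1


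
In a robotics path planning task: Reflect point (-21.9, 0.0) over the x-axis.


Reflection over x-axis: (x,y) -> (x,-y)
(-21.9, 0) -> (-21.9, 0)

(-21.9, 0)


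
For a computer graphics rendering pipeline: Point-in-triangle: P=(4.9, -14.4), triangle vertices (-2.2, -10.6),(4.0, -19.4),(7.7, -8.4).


Cross products: AB x AP = 38.92, BC x BP = 8.6, CA x CP = 53.24
All same sign? yes

Yes, inside


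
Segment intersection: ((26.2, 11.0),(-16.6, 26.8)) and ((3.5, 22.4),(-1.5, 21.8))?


Cross products: d1=70.62, d2=-34.06, d3=-129.26, d4=-24.58
d1*d2 < 0 and d3*d4 < 0? no

No, they don't intersect


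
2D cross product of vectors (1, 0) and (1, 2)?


u x v = u_x*v_y - u_y*v_x = 1*2 - 0*1
= 2 - 0 = 2

2


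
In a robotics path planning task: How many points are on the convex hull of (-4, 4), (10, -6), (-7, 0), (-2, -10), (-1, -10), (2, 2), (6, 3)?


Convex hull vertices (CCW): (-7, 0), (-2, -10), (-1, -10), (10, -6), (6, 3), (-4, 4)
Count = 6

6


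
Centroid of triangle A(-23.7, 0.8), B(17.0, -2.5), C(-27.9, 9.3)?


Centroid = ((x_A+x_B+x_C)/3, (y_A+y_B+y_C)/3)
= (((-23.7)+17+(-27.9))/3, (0.8+(-2.5)+9.3)/3)
= (-11.5333, 2.5333)

(-11.5333, 2.5333)


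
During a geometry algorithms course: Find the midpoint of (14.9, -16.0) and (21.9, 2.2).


M = ((14.9+21.9)/2, ((-16)+2.2)/2)
= (18.4, -6.9)

(18.4, -6.9)


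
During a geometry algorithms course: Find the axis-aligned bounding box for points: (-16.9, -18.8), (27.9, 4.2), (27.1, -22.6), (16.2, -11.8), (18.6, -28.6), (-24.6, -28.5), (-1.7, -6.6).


x range: [-24.6, 27.9]
y range: [-28.6, 4.2]
Bounding box: (-24.6,-28.6) to (27.9,4.2)

(-24.6,-28.6) to (27.9,4.2)


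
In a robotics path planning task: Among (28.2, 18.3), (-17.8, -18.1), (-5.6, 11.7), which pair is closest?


d(P0,P1) = 58.6597, d(P0,P2) = 34.4384, d(P1,P2) = 32.2006
Closest: P1 and P2

Closest pair: (-17.8, -18.1) and (-5.6, 11.7), distance = 32.2006


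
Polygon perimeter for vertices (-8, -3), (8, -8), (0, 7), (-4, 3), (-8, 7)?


Sides: (-8, -3)->(8, -8): sqrt(281) = 16.763055, (8, -8)->(0, 7): sqrt(289) = 17, (0, 7)->(-4, 3): sqrt(32) = 5.656854, (-4, 3)->(-8, 7): sqrt(32) = 5.656854, (-8, 7)->(-8, -3): sqrt(100) = 10
Sum = 55.076763
Perimeter = 55.0768

55.0768


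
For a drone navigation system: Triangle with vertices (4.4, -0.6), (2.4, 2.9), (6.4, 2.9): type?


Side lengths squared: AB^2=16.25, BC^2=16, CA^2=16.25
Sorted: [16, 16.25, 16.25]
By sides: Isosceles, By angles: Acute

Isosceles, Acute
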